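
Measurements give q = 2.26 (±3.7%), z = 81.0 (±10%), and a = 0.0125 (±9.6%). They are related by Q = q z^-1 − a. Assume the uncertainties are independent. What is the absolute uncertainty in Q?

0.00321

Let p = q·z^-1 = 0.0279. δp/p = √((1·δq/q)² + (-1·δz/z)²) = √(0.00137 + 0.0100) = 0.107, so δp = 0.00297.
Q = p − a: δQ = √(δp² + δa²) = √(8.85e-06 + 1.44e-06) = 0.00321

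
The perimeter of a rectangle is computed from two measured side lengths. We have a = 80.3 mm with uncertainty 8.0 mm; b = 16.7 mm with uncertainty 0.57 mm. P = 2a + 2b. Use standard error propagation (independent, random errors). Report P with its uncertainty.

194 ± 16.0 mm

Sums and differences: (δP)² = Σ (cᵢ δxᵢ)².
  (2·δa)² = 256;  (2·δb)² = 1.30
δP = √(257) = 16.0 mm
P = 194 mm.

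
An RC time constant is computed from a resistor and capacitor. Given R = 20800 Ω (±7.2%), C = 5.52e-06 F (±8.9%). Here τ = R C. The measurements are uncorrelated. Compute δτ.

0.0131 s

For a monomial τ ∝ R, C, fractional errors add in quadrature:
  (1·δR/R)² = (1×0.0720)² = 0.00518;  (1·δC/C)² = (1×0.0890)² = 0.00792
δτ/τ = √(0.0131) = 0.114
τ = 0.115 s, so δτ = 0.114 × 0.115 = 0.0131 s.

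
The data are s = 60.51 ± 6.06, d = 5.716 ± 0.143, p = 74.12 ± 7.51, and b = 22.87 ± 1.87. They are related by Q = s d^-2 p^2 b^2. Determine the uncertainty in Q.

1.51e+06

Q is a product of powers, so relative uncertainties combine in quadrature:
  (1·δs/s)² = (1×0.100)² = 0.0100;  (-2·δd/d)² = (-2×0.0250)² = 0.00250;  (2·δp/p)² = (2×0.101)² = 0.0411;  (2·δb/b)² = (2×0.0818)² = 0.0267
δQ/Q = √(0.0803) = 0.283
Q = 5.322e+06, so δQ = 0.283 × 5.322e+06 = 1.51e+06.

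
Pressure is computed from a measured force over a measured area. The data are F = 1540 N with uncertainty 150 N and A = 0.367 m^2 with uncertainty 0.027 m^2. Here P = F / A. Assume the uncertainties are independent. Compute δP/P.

Products/powers → add relative errors in quadrature, weighted by exponent:
  (1·δF/F)² = (1×0.0974)² = 0.00949;  (-1·δA/A)² = (-1×0.0736)² = 0.00541
δP/P = √(0.0149) = 0.122

0.122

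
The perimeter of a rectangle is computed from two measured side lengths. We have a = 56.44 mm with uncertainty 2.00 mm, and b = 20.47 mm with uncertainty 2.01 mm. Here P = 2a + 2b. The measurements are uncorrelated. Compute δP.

Each term contributes (cᵢ δxᵢ)² to (δP)²:
  (2·δa)² = 16.0;  (2·δb)² = 16.2
δP = √(32.2) = 5.67 mm

5.67 mm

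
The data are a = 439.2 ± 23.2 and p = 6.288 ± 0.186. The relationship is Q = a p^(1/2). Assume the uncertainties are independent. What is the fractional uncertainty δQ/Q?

0.0549

For a monomial Q ∝ a, p^(1/2), fractional errors add in quadrature:
  (1·δa/a)² = (1×0.0528)² = 0.00279;  (½·δp/p)² = (0.5×0.0296)² = 0.000219
δQ/Q = √(0.00301) = 0.0549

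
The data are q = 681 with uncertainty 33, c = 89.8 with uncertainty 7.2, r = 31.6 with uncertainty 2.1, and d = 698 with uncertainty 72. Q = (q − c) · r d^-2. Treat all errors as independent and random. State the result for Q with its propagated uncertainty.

Let u = q − c = 591. δu = √(δq² + δc²) = √(1090 + 51.8) = 33.8, so δu/u = 0.0571.
Q is then a monomial in u, r, d:
δQ/Q = √((δu/u)² + (1·δr/r)² + (-2·δd/d)²) = √(0.00326 + 0.00442 + 0.0426) = 0.224
Q = 0.0383, so δQ = 0.224 × 0.0383 = 0.00859.

0.0383 ± 0.00859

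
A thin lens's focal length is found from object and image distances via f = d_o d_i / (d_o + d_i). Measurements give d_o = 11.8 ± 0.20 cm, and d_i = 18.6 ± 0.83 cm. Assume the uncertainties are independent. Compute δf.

∂f/∂d_o = (d_i/(d_o+d_i))² = 0.374;  ∂f/∂d_i = (d_o/(d_o+d_i))² = 0.151
δf = √((∂f/∂d_o · δd_o)² + (∂f/∂d_i · δd_i)²) = √(0.00561 + 0.0156) = 0.146 cm

0.146 cm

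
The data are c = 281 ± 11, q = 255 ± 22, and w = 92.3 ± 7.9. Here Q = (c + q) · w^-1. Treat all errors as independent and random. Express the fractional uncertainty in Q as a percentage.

Let u = c + q = 536. δu = √(δc² + δq²) = √(121 + 484) = 24.6, so δu/u = 0.0459.
Q is then a monomial in u, w:
δQ/Q = √((δu/u)² + (-1·δw/w)²) = √(0.00211 + 0.00733) = 0.0971

9.71%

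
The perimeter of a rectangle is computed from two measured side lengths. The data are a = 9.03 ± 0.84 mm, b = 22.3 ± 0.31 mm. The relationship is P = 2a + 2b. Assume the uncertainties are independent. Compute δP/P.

For a sum/difference, combine absolute errors in quadrature:
  (2·δa)² = 2.82;  (2·δb)² = 0.384
δP = √(3.21) = 1.79 mm
P = 62.7 mm, so δP/P = 1.79/62.7 = 0.0286.

0.0286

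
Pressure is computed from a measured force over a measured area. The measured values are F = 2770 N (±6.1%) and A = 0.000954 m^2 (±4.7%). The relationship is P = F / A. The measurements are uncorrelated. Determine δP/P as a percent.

7.70%

Since P is a product/quotient, work with relative uncertainties:
  (1·δF/F)² = (1×0.0610)² = 0.00372;  (-1·δA/A)² = (-1×0.0470)² = 0.00221
δP/P = √(0.00593) = 0.0770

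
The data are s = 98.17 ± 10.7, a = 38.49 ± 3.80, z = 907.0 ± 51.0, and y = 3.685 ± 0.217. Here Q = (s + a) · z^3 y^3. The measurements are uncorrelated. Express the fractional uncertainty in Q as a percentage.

25.8%

Let u = s + a = 136.7. δu = √(δs² + δa²) = √(114 + 14.4) = 11.4, so δu/u = 0.0831.
Q is then a monomial in u, z, y:
δQ/Q = √((δu/u)² + (3·δz/z)² + (3·δy/y)²) = √(0.00690 + 0.0285 + 0.0312) = 0.258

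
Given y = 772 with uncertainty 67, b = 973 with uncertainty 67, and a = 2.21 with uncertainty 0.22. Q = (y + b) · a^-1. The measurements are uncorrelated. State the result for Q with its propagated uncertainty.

Let u = y + b = 1740. δu = √(δy² + δb²) = √(4490 + 4490) = 94.8, so δu/u = 0.0543.
Q is then a monomial in u, a:
δQ/Q = √((δu/u)² + (-1·δa/a)²) = √(0.00295 + 0.00991) = 0.113
Q = 790, so δQ = 0.113 × 790 = 89.5.

790 ± 89.5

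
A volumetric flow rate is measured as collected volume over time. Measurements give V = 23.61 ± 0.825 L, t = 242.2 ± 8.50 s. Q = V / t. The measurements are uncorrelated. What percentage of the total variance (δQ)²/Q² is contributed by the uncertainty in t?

50.2%

(δQ/Q)² = (1·δV/V)² + (-1·δt/t)²
  V term: (1×0.0349)² = 0.00122
  t term: (-1×0.0351)² = 0.00123
Total = 0.00245. Share from t = 0.00123/0.00245 = 0.502.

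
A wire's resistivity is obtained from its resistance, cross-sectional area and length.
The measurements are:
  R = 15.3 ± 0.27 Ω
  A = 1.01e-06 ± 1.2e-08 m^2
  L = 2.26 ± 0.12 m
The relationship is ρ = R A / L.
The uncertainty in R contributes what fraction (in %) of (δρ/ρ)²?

9.52%

(δρ/ρ)² = (1·δR/R)² + (1·δA/A)² + (-1·δL/L)²
  R term: (1×0.0176)² = 0.000311
  A term: (1×0.0119)² = 0.000141
  L term: (-1×0.0531)² = 0.00282
Total = 0.00327. Share from R = 0.000311/0.00327 = 0.0952.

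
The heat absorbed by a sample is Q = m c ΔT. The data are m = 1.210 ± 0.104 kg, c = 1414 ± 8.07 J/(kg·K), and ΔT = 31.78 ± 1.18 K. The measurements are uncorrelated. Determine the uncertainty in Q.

5100 J

Q is a product of powers, so relative uncertainties combine in quadrature:
  (1·δm/m)² = (1×0.0860)² = 0.00739;  (1·δc/c)² = (1×0.00571)² = 3.26e-05;  (1·δΔT/ΔT)² = (1×0.0371)² = 0.00138
δQ/Q = √(0.00880) = 0.0938
Q = 54370 J, so δQ = 0.0938 × 54370 = 5100 J.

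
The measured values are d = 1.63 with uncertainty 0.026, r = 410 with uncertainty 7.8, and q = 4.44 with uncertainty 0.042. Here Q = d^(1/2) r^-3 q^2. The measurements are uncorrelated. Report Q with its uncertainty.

(3.65 ± 0.221) × 10^-7

Since Q is a product/quotient, work with relative uncertainties:
  (½·δd/d)² = (0.5×0.0160)² = 6.36e-05;  (-3·δr/r)² = (-3×0.0190)² = 0.00326;  (2·δq/q)² = (2×0.00946)² = 0.000358
δQ/Q = √(0.00368) = 0.0607
Q = 3.65e-07, so δQ = 0.0607 × 3.65e-07 = 2.21e-08.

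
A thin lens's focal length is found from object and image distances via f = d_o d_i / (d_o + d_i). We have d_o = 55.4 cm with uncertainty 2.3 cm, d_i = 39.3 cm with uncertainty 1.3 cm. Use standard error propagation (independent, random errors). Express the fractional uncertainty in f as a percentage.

2.59%

∂f/∂d_o = (d_i/(d_o+d_i))² = 0.172;  ∂f/∂d_i = (d_o/(d_o+d_i))² = 0.342
δf = √((∂f/∂d_o · δd_o)² + (∂f/∂d_i · δd_i)²) = √(0.157 + 0.198) = 0.596 cm
f = 23.0 cm, so δf/f = 0.596/23.0 = 0.0259.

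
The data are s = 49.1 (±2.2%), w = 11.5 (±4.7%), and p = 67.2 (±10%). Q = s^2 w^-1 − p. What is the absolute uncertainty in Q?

15.1

Let h = s^2·w^-1 = 210. δh/h = √((2·δs/s)² + (-1·δw/w)²) = √(0.00194 + 0.00221) = 0.0644, so δh = 13.5.
Q = h − p: δQ = √(δh² + δp²) = √(182 + 45.2) = 15.1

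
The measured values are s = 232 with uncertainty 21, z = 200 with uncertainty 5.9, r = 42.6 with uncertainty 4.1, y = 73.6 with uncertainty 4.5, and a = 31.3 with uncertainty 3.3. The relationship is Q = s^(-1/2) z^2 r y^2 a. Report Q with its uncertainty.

(1.90 ± 0.383) × 10^10

Q is a product of powers, so relative uncertainties combine in quadrature:
  (−½·δs/s)² = (-0.5×0.0905)² = 0.00205;  (2·δz/z)² = (2×0.0295)² = 0.00348;  (1·δr/r)² = (1×0.0962)² = 0.00926;  (2·δy/y)² = (2×0.0611)² = 0.0150;  (1·δa/a)² = (1×0.105)² = 0.0111
δQ/Q = √(0.0409) = 0.202
Q = 1.9e+10, so δQ = 0.202 × 1.9e+10 = 3.83e+09.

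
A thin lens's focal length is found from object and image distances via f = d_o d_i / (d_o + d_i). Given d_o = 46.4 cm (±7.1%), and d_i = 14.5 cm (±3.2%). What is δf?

∂f/∂d_o = (d_i/(d_o+d_i))² = 0.0567;  ∂f/∂d_i = (d_o/(d_o+d_i))² = 0.580
δf = √((∂f/∂d_o · δd_o)² + (∂f/∂d_i · δd_i)²) = √(0.0349 + 0.0726) = 0.328 cm

0.328 cm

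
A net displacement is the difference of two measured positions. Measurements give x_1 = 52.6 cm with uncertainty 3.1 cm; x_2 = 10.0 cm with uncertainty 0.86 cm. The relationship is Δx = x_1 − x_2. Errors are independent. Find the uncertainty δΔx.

Sums and differences: (δΔx)² = Σ (cᵢ δxᵢ)².
  (δx_1)² = 9.61;  (δx_2)² = 0.740
δΔx = √(10.3) = 3.22 cm

3.22 cm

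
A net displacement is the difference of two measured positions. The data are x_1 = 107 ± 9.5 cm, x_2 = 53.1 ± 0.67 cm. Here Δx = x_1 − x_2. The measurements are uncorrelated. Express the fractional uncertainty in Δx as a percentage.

17.7%

Δx is a linear combination, so absolute uncertainties add in quadrature:
  (δx_1)² = 90.2;  (δx_2)² = 0.449
δΔx = √(90.7) = 9.52 cm
Δx = 53.9 cm, so δΔx/Δx = 9.52/53.9 = 0.177.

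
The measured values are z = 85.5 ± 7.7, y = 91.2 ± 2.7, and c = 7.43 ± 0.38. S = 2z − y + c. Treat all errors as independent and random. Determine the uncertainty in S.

For a sum/difference, combine absolute errors in quadrature:
  (2·δz)² = 237;  (δy)² = 7.29;  (δc)² = 0.144
δS = √(245) = 15.6

15.6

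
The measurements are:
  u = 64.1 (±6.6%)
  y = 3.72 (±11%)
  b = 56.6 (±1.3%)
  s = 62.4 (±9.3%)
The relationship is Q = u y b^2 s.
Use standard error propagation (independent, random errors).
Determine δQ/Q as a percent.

Since Q is a product/quotient, work with relative uncertainties:
  (1·δu/u)² = (1×0.0660)² = 0.00436;  (1·δy/y)² = (1×0.110)² = 0.0121;  (2·δb/b)² = (2×0.0130)² = 0.000676;  (1·δs/s)² = (1×0.0930)² = 0.00865
δQ/Q = √(0.0258) = 0.161

16.1%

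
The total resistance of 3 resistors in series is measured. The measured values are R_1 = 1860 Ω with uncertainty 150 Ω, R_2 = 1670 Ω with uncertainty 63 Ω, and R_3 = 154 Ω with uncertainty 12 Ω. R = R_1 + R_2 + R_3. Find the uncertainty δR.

For a sum/difference, combine absolute errors in quadrature:
  (δR_1)² = 22500;  (δR_2)² = 3970;  (δR_3)² = 144
δR = √(26600) = 163 Ω

163 Ω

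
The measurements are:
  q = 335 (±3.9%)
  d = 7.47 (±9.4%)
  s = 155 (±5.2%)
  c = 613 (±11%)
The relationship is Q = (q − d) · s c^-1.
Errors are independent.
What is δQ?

Let u = q − d = 328. δu = √(δq² + δd²) = √(171 + 0.493) = 13.1, so δu/u = 0.0399.
Q is then a monomial in u, s, c:
δQ/Q = √((δu/u)² + (1·δs/s)² + (-1·δc/c)²) = √(0.00160 + 0.00270 + 0.0121) = 0.128
Q = 82.8, so δQ = 0.128 × 82.8 = 10.6.

10.6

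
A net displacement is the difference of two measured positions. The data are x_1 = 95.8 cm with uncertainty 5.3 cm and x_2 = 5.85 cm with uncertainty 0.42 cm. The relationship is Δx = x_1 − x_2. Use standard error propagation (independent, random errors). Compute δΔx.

For a sum/difference, combine absolute errors in quadrature:
  (δx_1)² = 28.1;  (δx_2)² = 0.176
δΔx = √(28.3) = 5.32 cm

5.32 cm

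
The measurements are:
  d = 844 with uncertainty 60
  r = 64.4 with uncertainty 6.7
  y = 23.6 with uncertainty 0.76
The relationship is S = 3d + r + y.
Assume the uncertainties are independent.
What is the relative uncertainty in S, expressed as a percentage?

Each term contributes (cᵢ δxᵢ)² to (δS)²:
  (3·δd)² = 32400;  (δr)² = 44.9;  (δy)² = 0.578
δS = √(32400) = 180
S = 2620, so δS/S = 180/2620 = 0.0688.

6.88%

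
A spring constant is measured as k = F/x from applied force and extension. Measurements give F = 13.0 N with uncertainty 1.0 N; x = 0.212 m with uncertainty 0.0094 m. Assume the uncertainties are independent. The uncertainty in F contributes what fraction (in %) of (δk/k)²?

(δk/k)² = (1·δF/F)² + (-1·δx/x)²
  F term: (1×0.0769)² = 0.00592
  x term: (-1×0.0443)² = 0.00197
Total = 0.00788. Share from F = 0.00592/0.00788 = 0.751.

75.1%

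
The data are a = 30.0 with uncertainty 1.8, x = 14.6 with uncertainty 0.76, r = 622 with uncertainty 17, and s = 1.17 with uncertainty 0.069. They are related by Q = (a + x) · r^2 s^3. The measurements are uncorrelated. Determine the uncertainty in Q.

5.26e+06

Let u = a + x = 44.6. δu = √(δa² + δx²) = √(3.24 + 0.578) = 1.95, so δu/u = 0.0438.
Q is then a monomial in u, r, s:
δQ/Q = √((δu/u)² + (2·δr/r)² + (3·δs/s)²) = √(0.00192 + 0.00299 + 0.0313) = 0.190
Q = 2.76e+07, so δQ = 0.190 × 2.76e+07 = 5.26e+06.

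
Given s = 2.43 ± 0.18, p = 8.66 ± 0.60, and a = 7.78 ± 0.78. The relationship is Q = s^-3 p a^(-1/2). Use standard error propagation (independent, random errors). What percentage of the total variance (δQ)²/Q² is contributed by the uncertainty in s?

87.1%

(δQ/Q)² = (-3·δs/s)² + (1·δp/p)² + (−½·δa/a)²
  s term: (-3×0.0741)² = 0.0494
  p term: (1×0.0693)² = 0.00480
  a term: (-0.5×0.100)² = 0.00251
Total = 0.0567. Share from s = 0.0494/0.0567 = 0.871.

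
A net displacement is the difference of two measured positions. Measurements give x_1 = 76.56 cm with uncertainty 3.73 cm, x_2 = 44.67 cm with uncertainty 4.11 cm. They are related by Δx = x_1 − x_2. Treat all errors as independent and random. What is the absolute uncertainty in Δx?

For a sum/difference, combine absolute errors in quadrature:
  (δx_1)² = 13.9;  (δx_2)² = 16.9
δΔx = √(30.8) = 5.55 cm

5.55 cm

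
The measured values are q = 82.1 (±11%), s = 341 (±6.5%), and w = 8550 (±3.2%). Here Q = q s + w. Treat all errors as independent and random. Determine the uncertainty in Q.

Let p = q·s = 28000. δp/p = √((1·δq/q)² + (1·δs/s)²) = √(0.0121 + 0.00423) = 0.128, so δp = 3580.
Q = p + w: δQ = √(δp² + δw²) = √(1.28e+07 + 74900) = 3590

3590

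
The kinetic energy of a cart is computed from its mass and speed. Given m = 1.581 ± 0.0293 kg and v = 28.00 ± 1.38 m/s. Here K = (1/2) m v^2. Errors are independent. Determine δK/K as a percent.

10.0%

Relative error in a monomial: (δK/K)² = Σ (nᵢ · δxᵢ/xᵢ)².
  (1·δm/m)² = (1×0.0185)² = 0.000343;  (2·δv/v)² = (2×0.0493)² = 0.00972
δK/K = √(0.0101) = 0.100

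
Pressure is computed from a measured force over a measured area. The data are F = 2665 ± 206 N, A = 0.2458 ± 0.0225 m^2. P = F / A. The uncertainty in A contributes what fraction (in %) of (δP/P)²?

58.4%

(δP/P)² = (1·δF/F)² + (-1·δA/A)²
  F term: (1×0.0773)² = 0.00598
  A term: (-1×0.0915)² = 0.00838
Total = 0.0144. Share from A = 0.00838/0.0144 = 0.584.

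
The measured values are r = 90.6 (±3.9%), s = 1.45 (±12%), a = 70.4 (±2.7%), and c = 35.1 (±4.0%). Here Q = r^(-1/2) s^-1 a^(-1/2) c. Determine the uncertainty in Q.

0.0390

Products/powers → add relative errors in quadrature, weighted by exponent:
  (−½·δr/r)² = (-0.5×0.0390)² = 0.000380;  (-1·δs/s)² = (-1×0.120)² = 0.0144;  (−½·δa/a)² = (-0.5×0.0270)² = 0.000182;  (1·δc/c)² = (1×0.0400)² = 0.00160
δQ/Q = √(0.0166) = 0.129
Q = 0.303, so δQ = 0.129 × 0.303 = 0.0390.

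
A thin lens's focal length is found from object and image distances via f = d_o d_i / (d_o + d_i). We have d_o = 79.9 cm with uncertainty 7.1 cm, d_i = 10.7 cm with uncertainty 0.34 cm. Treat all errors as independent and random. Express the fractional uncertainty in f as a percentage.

2.99%

∂f/∂d_o = (d_i/(d_o+d_i))² = 0.0139;  ∂f/∂d_i = (d_o/(d_o+d_i))² = 0.778
δf = √((∂f/∂d_o · δd_o)² + (∂f/∂d_i · δd_i)²) = √(0.00981 + 0.0699) = 0.282 cm
f = 9.44 cm, so δf/f = 0.282/9.44 = 0.0299.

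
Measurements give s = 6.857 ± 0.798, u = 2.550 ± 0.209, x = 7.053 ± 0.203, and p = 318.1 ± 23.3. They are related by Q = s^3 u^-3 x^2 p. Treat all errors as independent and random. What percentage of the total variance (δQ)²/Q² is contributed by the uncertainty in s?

63.8%

(δQ/Q)² = (3·δs/s)² + (-3·δu/u)² + (2·δx/x)² + (1·δp/p)²
  s term: (3×0.116)² = 0.122
  u term: (-3×0.0820)² = 0.0605
  x term: (2×0.0288)² = 0.00331
  p term: (1×0.0732)² = 0.00537
Total = 0.191. Share from s = 0.122/0.191 = 0.638.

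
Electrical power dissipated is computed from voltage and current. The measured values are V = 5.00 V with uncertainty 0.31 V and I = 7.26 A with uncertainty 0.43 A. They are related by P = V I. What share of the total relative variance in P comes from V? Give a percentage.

(δP/P)² = (1·δV/V)² + (1·δI/I)²
  V term: (1×0.0620)² = 0.00384
  I term: (1×0.0592)² = 0.00351
Total = 0.00735. Share from V = 0.00384/0.00735 = 0.523.

52.3%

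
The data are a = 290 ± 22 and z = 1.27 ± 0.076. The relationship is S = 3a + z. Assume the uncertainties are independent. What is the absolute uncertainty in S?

66.0

For a sum/difference, combine absolute errors in quadrature:
  (3·δa)² = 4360;  (δz)² = 0.00578
δS = √(4360) = 66.0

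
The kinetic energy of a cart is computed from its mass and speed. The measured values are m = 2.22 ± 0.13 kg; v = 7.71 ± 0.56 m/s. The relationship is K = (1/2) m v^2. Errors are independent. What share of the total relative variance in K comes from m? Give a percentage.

(δK/K)² = (1·δm/m)² + (2·δv/v)²
  m term: (1×0.0586)² = 0.00343
  v term: (2×0.0726)² = 0.0211
Total = 0.0245. Share from m = 0.00343/0.0245 = 0.140.

14.0%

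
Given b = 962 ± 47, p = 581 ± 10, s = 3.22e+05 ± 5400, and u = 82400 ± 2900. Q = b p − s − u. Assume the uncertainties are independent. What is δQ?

Let w = b·p = 5.59e+05. δw/w = √((1·δb/b)² + (1·δp/p)²) = √(0.00239 + 0.000296) = 0.0518, so δw = 29000.
Q = w − s − u: δQ = √(δw² + δs² + δu²) = √(8.38e+08 + 2.92e+07 + 8.41e+06) = 29600

29600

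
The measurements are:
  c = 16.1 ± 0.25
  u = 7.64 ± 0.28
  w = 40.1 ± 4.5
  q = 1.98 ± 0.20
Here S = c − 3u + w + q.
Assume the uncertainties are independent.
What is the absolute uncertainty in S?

4.59

Each term contributes (cᵢ δxᵢ)² to (δS)²:
  (δc)² = 0.0625;  (3·δu)² = 0.706;  (δw)² = 20.2;  (δq)² = 0.0400
δS = √(21.1) = 4.59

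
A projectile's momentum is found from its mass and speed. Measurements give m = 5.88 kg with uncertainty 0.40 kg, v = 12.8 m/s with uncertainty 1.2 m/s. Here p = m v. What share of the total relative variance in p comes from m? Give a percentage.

34.5%

(δp/p)² = (1·δm/m)² + (1·δv/v)²
  m term: (1×0.0680)² = 0.00463
  v term: (1×0.0937)² = 0.00879
Total = 0.0134. Share from m = 0.00463/0.0134 = 0.345.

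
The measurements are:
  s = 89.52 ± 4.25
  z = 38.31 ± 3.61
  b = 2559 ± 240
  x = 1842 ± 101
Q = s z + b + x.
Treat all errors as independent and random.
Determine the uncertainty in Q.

446

Let p = s·z = 3430. δp/p = √((1·δs/s)² + (1·δz/z)²) = √(0.00225 + 0.00888) = 0.106, so δp = 362.
Q = p + b + x: δQ = √(δp² + δb² + δx²) = √(1.31e+05 + 57600 + 10200) = 446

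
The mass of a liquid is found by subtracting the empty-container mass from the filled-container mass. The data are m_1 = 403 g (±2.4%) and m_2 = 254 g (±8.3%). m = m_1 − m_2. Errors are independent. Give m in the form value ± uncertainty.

149 ± 23.2 g

Each term contributes (cᵢ δxᵢ)² to (δm)²:
  (δm_1)² = 93.5;  (δm_2)² = 444
δm = √(538) = 23.2 g
m = 149 g.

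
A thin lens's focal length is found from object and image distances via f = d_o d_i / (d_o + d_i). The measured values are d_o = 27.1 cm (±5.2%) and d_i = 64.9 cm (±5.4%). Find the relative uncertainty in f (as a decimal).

∂f/∂d_o = (d_i/(d_o+d_i))² = 0.498;  ∂f/∂d_i = (d_o/(d_o+d_i))² = 0.0868
δf = √((∂f/∂d_o · δd_o)² + (∂f/∂d_i · δd_i)²) = √(0.492 + 0.0925) = 0.764 cm
f = 19.1 cm, so δf/f = 0.764/19.1 = 0.0400.

0.0400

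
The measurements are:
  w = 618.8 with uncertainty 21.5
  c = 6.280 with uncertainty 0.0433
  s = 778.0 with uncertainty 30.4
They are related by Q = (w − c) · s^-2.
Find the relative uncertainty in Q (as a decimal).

0.0857

Let u = w − c = 612.5. δu = √(δw² + δc²) = √(462 + 0.00187) = 21.5, so δu/u = 0.0351.
Q is then a monomial in u, s:
δQ/Q = √((δu/u)² + (-2·δs/s)²) = √(0.00123 + 0.00611) = 0.0857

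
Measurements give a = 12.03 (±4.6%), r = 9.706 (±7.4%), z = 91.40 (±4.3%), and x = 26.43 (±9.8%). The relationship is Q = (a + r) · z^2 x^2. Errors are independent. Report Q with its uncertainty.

Let u = a + r = 21.74. δu = √(δa² + δr²) = √(0.306 + 0.516) = 0.907, so δu/u = 0.0417.
Q is then a monomial in u, z, x:
δQ/Q = √((δu/u)² + (2·δz/z)² + (2·δx/x)²) = √(0.00174 + 0.00740 + 0.0384) = 0.218
Q = 1.268e+08, so δQ = 0.218 × 1.268e+08 = 2.77e+07.

(1.268 ± 0.277) × 10^8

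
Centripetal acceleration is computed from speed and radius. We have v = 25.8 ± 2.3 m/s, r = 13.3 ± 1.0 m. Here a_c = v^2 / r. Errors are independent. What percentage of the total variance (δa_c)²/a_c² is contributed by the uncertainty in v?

84.9%

(δa_c/a_c)² = (2·δv/v)² + (-1·δr/r)²
  v term: (2×0.0891)² = 0.0318
  r term: (-1×0.0752)² = 0.00565
Total = 0.0374. Share from v = 0.0318/0.0374 = 0.849.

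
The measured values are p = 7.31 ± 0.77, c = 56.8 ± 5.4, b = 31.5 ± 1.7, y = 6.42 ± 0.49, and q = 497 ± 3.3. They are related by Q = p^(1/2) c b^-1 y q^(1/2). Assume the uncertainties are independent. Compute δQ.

Products/powers → add relative errors in quadrature, weighted by exponent:
  (½·δp/p)² = (0.5×0.105)² = 0.00277;  (1·δc/c)² = (1×0.0951)² = 0.00904;  (-1·δb/b)² = (-1×0.0540)² = 0.00291;  (1·δy/y)² = (1×0.0763)² = 0.00583;  (½·δq/q)² = (0.5×0.00664)² = 1.1e-05
δQ/Q = √(0.0206) = 0.143
Q = 698, so δQ = 0.143 × 698 = 100.

100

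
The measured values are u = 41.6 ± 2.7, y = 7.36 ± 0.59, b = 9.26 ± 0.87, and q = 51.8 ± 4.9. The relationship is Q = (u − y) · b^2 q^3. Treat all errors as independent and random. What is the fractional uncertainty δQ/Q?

Let w = u − y = 34.2. δw = √(δu² + δy²) = √(7.29 + 0.348) = 2.76, so δw/w = 0.0807.
Q is then a monomial in w, b, q:
δQ/Q = √((δw/w)² + (2·δb/b)² + (3·δq/q)²) = √(0.00652 + 0.0353 + 0.0805) = 0.350

0.350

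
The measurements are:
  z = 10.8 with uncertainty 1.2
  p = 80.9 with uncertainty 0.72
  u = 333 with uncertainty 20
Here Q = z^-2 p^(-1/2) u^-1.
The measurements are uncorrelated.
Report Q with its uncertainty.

Since Q is a product/quotient, work with relative uncertainties:
  (-2·δz/z)² = (-2×0.111)² = 0.0494;  (−½·δp/p)² = (-0.5×0.00890)² = 1.98e-05;  (-1·δu/u)² = (-1×0.0601)² = 0.00361
δQ/Q = √(0.0530) = 0.230
Q = 2.86e-06, so δQ = 0.230 × 2.86e-06 = 6.59e-07.

(2.86 ± 0.659) × 10^-6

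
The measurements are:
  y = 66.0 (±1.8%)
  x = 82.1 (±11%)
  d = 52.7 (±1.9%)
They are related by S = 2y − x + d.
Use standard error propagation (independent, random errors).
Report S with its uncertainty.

Each term contributes (cᵢ δxᵢ)² to (δS)²:
  (2·δy)² = 5.65;  (δx)² = 81.6;  (δd)² = 1.00
δS = √(88.2) = 9.39
S = 103.

103 ± 9.39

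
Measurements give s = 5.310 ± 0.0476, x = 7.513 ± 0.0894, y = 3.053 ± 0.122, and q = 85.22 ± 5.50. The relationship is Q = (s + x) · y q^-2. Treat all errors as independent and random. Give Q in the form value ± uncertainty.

0.005391 ± 0.000730

Let u = s + x = 12.82. δu = √(δs² + δx²) = √(0.00227 + 0.00799) = 0.101, so δu/u = 0.00790.
Q is then a monomial in u, y, q:
δQ/Q = √((δu/u)² + (1·δy/y)² + (-2·δq/q)²) = √(6.24e-05 + 0.00160 + 0.0167) = 0.135
Q = 0.005391, so δQ = 0.135 × 0.005391 = 0.000730.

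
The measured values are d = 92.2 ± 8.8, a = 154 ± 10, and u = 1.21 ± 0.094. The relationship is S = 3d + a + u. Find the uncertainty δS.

S is a linear combination, so absolute uncertainties add in quadrature:
  (3·δd)² = 697;  (δa)² = 100;  (δu)² = 0.00884
δS = √(797) = 28.2

28.2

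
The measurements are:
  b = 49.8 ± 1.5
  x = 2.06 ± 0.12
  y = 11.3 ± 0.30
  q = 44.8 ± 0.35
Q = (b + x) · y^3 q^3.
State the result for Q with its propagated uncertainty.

(6.73 ± 0.592) × 10^9

Let u = b + x = 51.9. δu = √(δb² + δx²) = √(2.25 + 0.0144) = 1.50, so δu/u = 0.0290.
Q is then a monomial in u, y, q:
δQ/Q = √((δu/u)² + (3·δy/y)² + (3·δq/q)²) = √(0.000842 + 0.00634 + 0.000549) = 0.0879
Q = 6.73e+09, so δQ = 0.0879 × 6.73e+09 = 5.92e+08.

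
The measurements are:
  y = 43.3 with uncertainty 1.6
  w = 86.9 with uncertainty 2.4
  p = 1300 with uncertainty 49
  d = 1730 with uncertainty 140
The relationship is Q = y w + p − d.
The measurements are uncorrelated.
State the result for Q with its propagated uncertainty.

Let h = y·w = 3760. δh/h = √((1·δy/y)² + (1·δw/w)²) = √(0.00137 + 0.000763) = 0.0461, so δh = 174.
Q = h + p − d: δQ = √(δh² + δp² + δd²) = √(30100 + 2400 + 19600) = 228
Q = 3330.

3330 ± 228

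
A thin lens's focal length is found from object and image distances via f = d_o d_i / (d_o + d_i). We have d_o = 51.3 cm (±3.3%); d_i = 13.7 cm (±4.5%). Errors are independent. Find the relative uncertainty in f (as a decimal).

0.0362

∂f/∂d_o = (d_i/(d_o+d_i))² = 0.0444;  ∂f/∂d_i = (d_o/(d_o+d_i))² = 0.623
δf = √((∂f/∂d_o · δd_o)² + (∂f/∂d_i · δd_i)²) = √(0.00566 + 0.147) = 0.391 cm
f = 10.8 cm, so δf/f = 0.391/10.8 = 0.0362.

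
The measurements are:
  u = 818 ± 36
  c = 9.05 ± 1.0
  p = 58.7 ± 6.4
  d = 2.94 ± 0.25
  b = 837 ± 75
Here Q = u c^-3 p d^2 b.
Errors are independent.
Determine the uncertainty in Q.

For a monomial Q ∝ u, c^-3, p, d^2, b, fractional errors add in quadrature:
  (1·δu/u)² = (1×0.0440)² = 0.00194;  (-3·δc/c)² = (-3×0.110)² = 0.110;  (1·δp/p)² = (1×0.109)² = 0.0119;  (2·δd/d)² = (2×0.0850)² = 0.0289;  (1·δb/b)² = (1×0.0896)² = 0.00803
δQ/Q = √(0.161) = 0.401
Q = 4.69e+05, so δQ = 0.401 × 4.69e+05 = 1.88e+05.

1.88e+05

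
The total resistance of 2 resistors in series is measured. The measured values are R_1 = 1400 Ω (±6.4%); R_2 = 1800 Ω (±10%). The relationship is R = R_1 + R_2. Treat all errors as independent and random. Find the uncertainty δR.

For a sum/difference, combine absolute errors in quadrature:
  (δR_1)² = 8030;  (δR_2)² = 32400
δR = √(40400) = 201 Ω

201 Ω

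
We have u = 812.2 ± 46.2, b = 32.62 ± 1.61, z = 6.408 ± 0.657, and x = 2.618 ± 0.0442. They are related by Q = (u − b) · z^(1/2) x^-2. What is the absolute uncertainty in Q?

Let w = u − b = 779.6. δw = √(δu² + δb²) = √(2130 + 2.59) = 46.2, so δw/w = 0.0593.
Q is then a monomial in w, z, x:
δQ/Q = √((δw/w)² + (½·δz/z)² + (-2·δx/x)²) = √(0.00352 + 0.00263 + 0.00114) = 0.0853
Q = 287.9, so δQ = 0.0853 × 287.9 = 24.6.

24.6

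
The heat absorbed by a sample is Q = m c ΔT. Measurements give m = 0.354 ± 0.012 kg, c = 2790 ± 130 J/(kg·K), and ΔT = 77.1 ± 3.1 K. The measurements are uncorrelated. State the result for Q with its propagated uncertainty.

Since Q is a product/quotient, work with relative uncertainties:
  (1·δm/m)² = (1×0.0339)² = 0.00115;  (1·δc/c)² = (1×0.0466)² = 0.00217;  (1·δΔT/ΔT)² = (1×0.0402)² = 0.00162
δQ/Q = √(0.00494) = 0.0703
Q = 76100 J, so δQ = 0.0703 × 76100 = 5350 J.

76100 ± 5350 J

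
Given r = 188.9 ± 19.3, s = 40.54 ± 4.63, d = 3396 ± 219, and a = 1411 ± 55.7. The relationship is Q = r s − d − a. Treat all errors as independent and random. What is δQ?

1200

Let p = r·s = 7658. δp/p = √((1·δr/r)² + (1·δs/s)²) = √(0.0104 + 0.0130) = 0.153, so δp = 1170.
Q = p − d − a: δQ = √(δp² + δd² + δa²) = √(1.38e+06 + 48000 + 3100) = 1200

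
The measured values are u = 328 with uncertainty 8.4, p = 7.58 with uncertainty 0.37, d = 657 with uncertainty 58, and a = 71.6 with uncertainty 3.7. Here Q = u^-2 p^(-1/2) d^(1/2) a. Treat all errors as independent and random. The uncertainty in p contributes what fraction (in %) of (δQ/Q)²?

(δQ/Q)² = (-2·δu/u)² + (−½·δp/p)² + (½·δd/d)² + (1·δa/a)²
  u term: (-2×0.0256)² = 0.00262
  p term: (-0.5×0.0488)² = 0.000596
  d term: (0.5×0.0883)² = 0.00195
  a term: (1×0.0517)² = 0.00267
Total = 0.00784. Share from p = 0.000596/0.00784 = 0.0760.

7.60%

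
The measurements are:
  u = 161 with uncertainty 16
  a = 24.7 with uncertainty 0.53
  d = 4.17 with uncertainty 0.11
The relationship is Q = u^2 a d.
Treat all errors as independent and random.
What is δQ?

5.38e+05

Relative error in a monomial: (δQ/Q)² = Σ (nᵢ · δxᵢ/xᵢ)².
  (2·δu/u)² = (2×0.0994)² = 0.0395;  (1·δa/a)² = (1×0.0215)² = 0.000460;  (1·δd/d)² = (1×0.0264)² = 0.000696
δQ/Q = √(0.0407) = 0.202
Q = 2.67e+06, so δQ = 0.202 × 2.67e+06 = 5.38e+05.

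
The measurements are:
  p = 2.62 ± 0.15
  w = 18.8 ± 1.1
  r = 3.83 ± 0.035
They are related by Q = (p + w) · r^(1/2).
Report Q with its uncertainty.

Let u = p + w = 21.4. δu = √(δp² + δw²) = √(0.0225 + 1.21) = 1.11, so δu/u = 0.0518.
Q is then a monomial in u, r:
δQ/Q = √((δu/u)² + (½·δr/r)²) = √(0.00269 + 2.09e-05) = 0.0520
Q = 41.9, so δQ = 0.0520 × 41.9 = 2.18.

41.9 ± 2.18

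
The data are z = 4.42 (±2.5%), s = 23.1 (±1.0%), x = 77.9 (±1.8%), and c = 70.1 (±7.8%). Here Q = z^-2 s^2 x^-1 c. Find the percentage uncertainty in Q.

9.65%

Q is a product of powers, so relative uncertainties combine in quadrature:
  (-2·δz/z)² = (-2×0.0250)² = 0.00250;  (2·δs/s)² = (2×0.0100)² = 0.000400;  (-1·δx/x)² = (-1×0.0180)² = 0.000324;  (1·δc/c)² = (1×0.0780)² = 0.00608
δQ/Q = √(0.00931) = 0.0965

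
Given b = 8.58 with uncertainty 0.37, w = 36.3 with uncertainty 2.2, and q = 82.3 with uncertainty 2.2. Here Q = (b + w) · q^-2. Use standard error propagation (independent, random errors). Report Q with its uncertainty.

Let u = b + w = 44.9. δu = √(δb² + δw²) = √(0.137 + 4.84) = 2.23, so δu/u = 0.0497.
Q is then a monomial in u, q:
δQ/Q = √((δu/u)² + (-2·δq/q)²) = √(0.00247 + 0.00286) = 0.0730
Q = 0.00663, so δQ = 0.0730 × 0.00663 = 0.000484.

0.00663 ± 0.000484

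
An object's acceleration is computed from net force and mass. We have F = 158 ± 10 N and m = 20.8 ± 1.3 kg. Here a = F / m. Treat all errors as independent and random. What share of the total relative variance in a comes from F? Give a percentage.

(δa/a)² = (1·δF/F)² + (-1·δm/m)²
  F term: (1×0.0633)² = 0.00401
  m term: (-1×0.0625)² = 0.00391
Total = 0.00791. Share from F = 0.00401/0.00791 = 0.506.

50.6%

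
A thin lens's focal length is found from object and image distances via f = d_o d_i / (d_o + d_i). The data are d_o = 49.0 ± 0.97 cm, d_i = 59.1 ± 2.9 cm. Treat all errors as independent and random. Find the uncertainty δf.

∂f/∂d_o = (d_i/(d_o+d_i))² = 0.299;  ∂f/∂d_i = (d_o/(d_o+d_i))² = 0.205
δf = √((∂f/∂d_o · δd_o)² + (∂f/∂d_i · δd_i)²) = √(0.0841 + 0.355) = 0.663 cm

0.663 cm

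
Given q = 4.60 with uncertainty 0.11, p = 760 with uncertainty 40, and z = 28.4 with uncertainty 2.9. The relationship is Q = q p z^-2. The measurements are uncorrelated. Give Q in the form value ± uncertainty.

Q is a product of powers, so relative uncertainties combine in quadrature:
  (1·δq/q)² = (1×0.0239)² = 0.000572;  (1·δp/p)² = (1×0.0526)² = 0.00277;  (-2·δz/z)² = (-2×0.102)² = 0.0417
δQ/Q = √(0.0450) = 0.212
Q = 4.33, so δQ = 0.212 × 4.33 = 0.920.

4.33 ± 0.920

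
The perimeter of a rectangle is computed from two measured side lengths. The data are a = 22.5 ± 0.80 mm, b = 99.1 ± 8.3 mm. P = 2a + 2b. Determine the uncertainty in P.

Each term contributes (cᵢ δxᵢ)² to (δP)²:
  (2·δa)² = 2.56;  (2·δb)² = 276
δP = √(278) = 16.7 mm

16.7 mm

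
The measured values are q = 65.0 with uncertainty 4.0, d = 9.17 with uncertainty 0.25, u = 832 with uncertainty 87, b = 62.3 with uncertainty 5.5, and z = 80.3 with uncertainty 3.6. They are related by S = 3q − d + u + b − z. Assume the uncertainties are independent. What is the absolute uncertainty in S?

88.1

Sums and differences: (δS)² = Σ (cᵢ δxᵢ)².
  (3·δq)² = 144;  (δd)² = 0.0625;  (δu)² = 7570;  (δb)² = 30.2;  (δz)² = 13.0
δS = √(7760) = 88.1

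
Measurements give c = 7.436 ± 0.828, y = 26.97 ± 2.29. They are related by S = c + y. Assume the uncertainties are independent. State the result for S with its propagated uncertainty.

34.41 ± 2.44

Each term contributes (cᵢ δxᵢ)² to (δS)²:
  (δc)² = 0.686;  (δy)² = 5.24
δS = √(5.93) = 2.44
S = 34.41.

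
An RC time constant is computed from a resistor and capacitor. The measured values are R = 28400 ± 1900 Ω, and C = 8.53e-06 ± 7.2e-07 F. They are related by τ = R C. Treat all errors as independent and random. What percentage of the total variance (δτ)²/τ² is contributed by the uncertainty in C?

61.4%

(δτ/τ)² = (1·δR/R)² + (1·δC/C)²
  R term: (1×0.0669)² = 0.00448
  C term: (1×0.0844)² = 0.00712
Total = 0.0116. Share from C = 0.00712/0.0116 = 0.614.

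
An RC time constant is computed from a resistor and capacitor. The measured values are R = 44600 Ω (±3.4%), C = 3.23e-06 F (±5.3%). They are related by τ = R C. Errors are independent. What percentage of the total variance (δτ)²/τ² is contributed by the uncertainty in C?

70.8%

(δτ/τ)² = (1·δR/R)² + (1·δC/C)²
  R term: (1×0.0340)² = 0.00116
  C term: (1×0.0530)² = 0.00281
Total = 0.00396. Share from C = 0.00281/0.00396 = 0.708.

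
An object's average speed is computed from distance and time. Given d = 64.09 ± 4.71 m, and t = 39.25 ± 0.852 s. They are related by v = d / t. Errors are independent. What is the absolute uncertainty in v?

0.125 m/s

Products/powers → add relative errors in quadrature, weighted by exponent:
  (1·δd/d)² = (1×0.0735)² = 0.00540;  (-1·δt/t)² = (-1×0.0217)² = 0.000471
δv/v = √(0.00587) = 0.0766
v = 1.633 m/s, so δv = 0.0766 × 1.633 = 0.125 m/s.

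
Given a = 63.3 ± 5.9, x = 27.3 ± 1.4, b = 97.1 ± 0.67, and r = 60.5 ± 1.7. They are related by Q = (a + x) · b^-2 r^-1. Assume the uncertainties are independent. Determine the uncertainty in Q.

Let u = a + x = 90.6. δu = √(δa² + δx²) = √(34.8 + 1.96) = 6.06, so δu/u = 0.0669.
Q is then a monomial in u, b, r:
δQ/Q = √((δu/u)² + (-2·δb/b)² + (-1·δr/r)²) = √(0.00448 + 0.000190 + 0.000790) = 0.0739
Q = 0.000159, so δQ = 0.0739 × 0.000159 = 1.17e-05.

1.17e-05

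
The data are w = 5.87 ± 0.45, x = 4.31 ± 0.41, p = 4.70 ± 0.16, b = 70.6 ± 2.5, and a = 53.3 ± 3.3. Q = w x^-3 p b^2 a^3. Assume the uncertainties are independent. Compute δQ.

9.3e+07

Relative error in a monomial: (δQ/Q)² = Σ (nᵢ · δxᵢ/xᵢ)².
  (1·δw/w)² = (1×0.0767)² = 0.00588;  (-3·δx/x)² = (-3×0.0951)² = 0.0814;  (1·δp/p)² = (1×0.0340)² = 0.00116;  (2·δb/b)² = (2×0.0354)² = 0.00502;  (3·δa/a)² = (3×0.0619)² = 0.0345
δQ/Q = √(0.128) = 0.358
Q = 2.6e+08, so δQ = 0.358 × 2.6e+08 = 9.3e+07.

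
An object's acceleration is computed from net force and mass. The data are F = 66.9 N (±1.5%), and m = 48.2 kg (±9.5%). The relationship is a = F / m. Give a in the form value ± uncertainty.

Since a is a product/quotient, work with relative uncertainties:
  (1·δF/F)² = (1×0.0150)² = 0.000225;  (-1·δm/m)² = (-1×0.0950)² = 0.00903
δa/a = √(0.00925) = 0.0962
a = 1.39 m/s^2, so δa = 0.0962 × 1.39 = 0.133 m/s^2.

1.39 ± 0.133 m/s^2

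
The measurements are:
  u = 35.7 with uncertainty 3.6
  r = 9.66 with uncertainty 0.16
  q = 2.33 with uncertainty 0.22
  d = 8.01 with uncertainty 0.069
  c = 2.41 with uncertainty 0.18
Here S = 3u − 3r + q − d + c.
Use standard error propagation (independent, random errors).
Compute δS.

10.8

Sums and differences: (δS)² = Σ (cᵢ δxᵢ)².
  (3·δu)² = 117;  (3·δr)² = 0.230;  (δq)² = 0.0484;  (δd)² = 0.00476;  (δc)² = 0.0324
δS = √(117) = 10.8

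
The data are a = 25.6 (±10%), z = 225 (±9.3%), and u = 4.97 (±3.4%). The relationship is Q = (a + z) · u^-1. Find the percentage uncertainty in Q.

Let w = a + z = 251. δw = √(δa² + δz²) = √(6.55 + 438) = 21.1, so δw/w = 0.0841.
Q is then a monomial in w, u:
δQ/Q = √((δw/w)² + (-1·δu/u)²) = √(0.00708 + 0.00116) = 0.0907

9.07%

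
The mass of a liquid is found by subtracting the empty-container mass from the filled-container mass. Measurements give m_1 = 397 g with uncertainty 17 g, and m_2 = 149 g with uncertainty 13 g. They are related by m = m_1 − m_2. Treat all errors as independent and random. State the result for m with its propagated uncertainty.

248 ± 21.4 g

For a sum/difference, combine absolute errors in quadrature:
  (δm_1)² = 289;  (δm_2)² = 169
δm = √(458) = 21.4 g
m = 248 g.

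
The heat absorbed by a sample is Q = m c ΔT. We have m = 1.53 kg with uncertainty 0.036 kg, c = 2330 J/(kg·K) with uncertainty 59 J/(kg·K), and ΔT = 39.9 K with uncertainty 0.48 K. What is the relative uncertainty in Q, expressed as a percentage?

Q is a product of powers, so relative uncertainties combine in quadrature:
  (1·δm/m)² = (1×0.0235)² = 0.000554;  (1·δc/c)² = (1×0.0253)² = 0.000641;  (1·δΔT/ΔT)² = (1×0.0120)² = 0.000145
δQ/Q = √(0.00134) = 0.0366

3.66%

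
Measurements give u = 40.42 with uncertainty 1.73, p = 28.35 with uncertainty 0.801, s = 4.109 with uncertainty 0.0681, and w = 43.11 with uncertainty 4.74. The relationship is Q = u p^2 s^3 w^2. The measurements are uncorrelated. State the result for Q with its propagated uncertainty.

(4.189 ± 0.990) × 10^9

Each factor contributes (exponent × relative error)² to (δQ/Q)²:
  (1·δu/u)² = (1×0.0428)² = 0.00183;  (2·δp/p)² = (2×0.0283)² = 0.00319;  (3·δs/s)² = (3×0.0166)² = 0.00247;  (2·δw/w)² = (2×0.110)² = 0.0484
δQ/Q = √(0.0559) = 0.236
Q = 4.189e+09, so δQ = 0.236 × 4.189e+09 = 9.9e+08.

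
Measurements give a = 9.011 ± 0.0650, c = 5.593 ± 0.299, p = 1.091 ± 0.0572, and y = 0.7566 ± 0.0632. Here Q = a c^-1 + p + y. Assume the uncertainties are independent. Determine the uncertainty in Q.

Let w = a·c^-1 = 1.611. δw/w = √((1·δa/a)² + (-1·δc/c)²) = √(5.2e-05 + 0.00286) = 0.0539, so δw = 0.0869.
Q = w + p + y: δQ = √(δw² + δp² + δy²) = √(0.00755 + 0.00327 + 0.00399) = 0.122

0.122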